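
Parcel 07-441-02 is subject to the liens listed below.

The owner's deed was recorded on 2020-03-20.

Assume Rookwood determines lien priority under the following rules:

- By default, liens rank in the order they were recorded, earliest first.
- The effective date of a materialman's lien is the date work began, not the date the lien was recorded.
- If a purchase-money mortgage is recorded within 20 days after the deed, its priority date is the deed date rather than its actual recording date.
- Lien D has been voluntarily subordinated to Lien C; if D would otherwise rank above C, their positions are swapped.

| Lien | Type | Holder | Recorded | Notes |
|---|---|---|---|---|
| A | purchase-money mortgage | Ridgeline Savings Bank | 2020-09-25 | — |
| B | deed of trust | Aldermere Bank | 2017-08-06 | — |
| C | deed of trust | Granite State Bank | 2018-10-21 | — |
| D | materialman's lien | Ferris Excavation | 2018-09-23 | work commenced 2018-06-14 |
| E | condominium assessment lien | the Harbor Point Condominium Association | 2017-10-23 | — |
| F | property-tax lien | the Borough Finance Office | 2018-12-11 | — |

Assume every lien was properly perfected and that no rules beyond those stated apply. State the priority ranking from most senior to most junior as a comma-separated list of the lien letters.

B, E, C, D, F, A

First, effective dates: A was recorded 189 days after the deed — beyond 20 days — so no relation-back applies; D's effective date is 2018-06-14, when work began.
By effective date, earliest first: B (2017-08-06), E (2017-10-23), D (2018-06-14), C (2018-10-21), F (2018-12-11), A (2020-09-25).
D is senior to C before the subordination, so the two trade places.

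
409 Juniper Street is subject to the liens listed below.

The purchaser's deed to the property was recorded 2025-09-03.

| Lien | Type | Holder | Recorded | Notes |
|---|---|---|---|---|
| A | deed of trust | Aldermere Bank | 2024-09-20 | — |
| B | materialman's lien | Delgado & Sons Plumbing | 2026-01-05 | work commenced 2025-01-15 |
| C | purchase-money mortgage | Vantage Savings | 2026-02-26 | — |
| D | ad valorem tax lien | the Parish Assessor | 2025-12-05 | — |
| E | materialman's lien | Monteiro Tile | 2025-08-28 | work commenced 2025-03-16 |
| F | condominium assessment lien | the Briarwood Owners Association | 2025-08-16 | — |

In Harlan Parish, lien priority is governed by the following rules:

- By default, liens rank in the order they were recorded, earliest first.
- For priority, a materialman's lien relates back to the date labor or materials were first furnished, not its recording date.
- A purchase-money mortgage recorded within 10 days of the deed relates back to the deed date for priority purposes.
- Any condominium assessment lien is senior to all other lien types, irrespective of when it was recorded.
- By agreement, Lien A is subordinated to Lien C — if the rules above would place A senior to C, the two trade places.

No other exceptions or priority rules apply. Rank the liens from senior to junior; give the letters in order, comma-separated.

F, C, B, E, D, A

Adjusting effective dates: B's effective date is 2025-01-15, when work began; C missed the 10-day window (176 days after the deed), so its recording date stands; E's effective date is 2025-03-16, when work began.
As a condominium assessment lien, F is senior to every other lien.
Ordering the rest by effective date: A (2024-09-20), B (2025-01-15), E (2025-03-16), D (2025-12-05), C (2026-02-26).
Because A would otherwise rank above C, the subordination swaps them.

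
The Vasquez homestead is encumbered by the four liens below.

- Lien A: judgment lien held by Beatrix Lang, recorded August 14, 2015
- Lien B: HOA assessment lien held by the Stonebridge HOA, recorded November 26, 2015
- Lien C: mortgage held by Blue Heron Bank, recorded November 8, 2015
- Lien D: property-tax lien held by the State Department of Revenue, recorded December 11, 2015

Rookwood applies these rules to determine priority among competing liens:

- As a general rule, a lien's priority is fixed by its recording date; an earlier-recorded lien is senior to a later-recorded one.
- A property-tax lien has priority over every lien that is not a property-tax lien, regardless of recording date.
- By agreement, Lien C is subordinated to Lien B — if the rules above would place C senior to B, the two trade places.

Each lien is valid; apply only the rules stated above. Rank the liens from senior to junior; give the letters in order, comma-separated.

D, as a property-tax lien, has superpriority and ranks first.
Remaining liens by effective date: A (August 14, 2015), C (November 8, 2015), B (November 26, 2015).
Because C would otherwise rank above B, the subordination swaps them.

D, A, B, C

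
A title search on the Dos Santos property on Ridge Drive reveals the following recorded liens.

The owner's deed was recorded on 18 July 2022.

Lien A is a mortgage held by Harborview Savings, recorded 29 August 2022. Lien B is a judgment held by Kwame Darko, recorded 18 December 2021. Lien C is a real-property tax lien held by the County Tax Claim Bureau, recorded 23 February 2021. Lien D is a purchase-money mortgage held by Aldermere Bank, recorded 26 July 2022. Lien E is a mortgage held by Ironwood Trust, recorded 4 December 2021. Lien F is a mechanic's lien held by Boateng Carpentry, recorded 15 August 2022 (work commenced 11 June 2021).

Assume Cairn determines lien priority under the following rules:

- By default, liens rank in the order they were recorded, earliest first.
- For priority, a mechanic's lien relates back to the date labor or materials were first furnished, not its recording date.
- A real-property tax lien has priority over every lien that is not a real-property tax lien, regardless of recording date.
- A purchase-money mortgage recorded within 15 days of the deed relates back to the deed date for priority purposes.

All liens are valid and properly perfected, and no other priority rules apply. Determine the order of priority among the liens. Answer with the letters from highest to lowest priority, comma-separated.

Adjusting effective dates: D relates back to the deed date 18 July 2022; F is treated as recorded 11 June 2021, the work-commencement date.
As a real-property tax lien, C is senior to every other lien.
Ordering the rest by effective date: F (11 June 2021), E (4 December 2021), B (18 December 2021), D (18 July 2022), A (29 August 2022).

C, F, E, B, D, A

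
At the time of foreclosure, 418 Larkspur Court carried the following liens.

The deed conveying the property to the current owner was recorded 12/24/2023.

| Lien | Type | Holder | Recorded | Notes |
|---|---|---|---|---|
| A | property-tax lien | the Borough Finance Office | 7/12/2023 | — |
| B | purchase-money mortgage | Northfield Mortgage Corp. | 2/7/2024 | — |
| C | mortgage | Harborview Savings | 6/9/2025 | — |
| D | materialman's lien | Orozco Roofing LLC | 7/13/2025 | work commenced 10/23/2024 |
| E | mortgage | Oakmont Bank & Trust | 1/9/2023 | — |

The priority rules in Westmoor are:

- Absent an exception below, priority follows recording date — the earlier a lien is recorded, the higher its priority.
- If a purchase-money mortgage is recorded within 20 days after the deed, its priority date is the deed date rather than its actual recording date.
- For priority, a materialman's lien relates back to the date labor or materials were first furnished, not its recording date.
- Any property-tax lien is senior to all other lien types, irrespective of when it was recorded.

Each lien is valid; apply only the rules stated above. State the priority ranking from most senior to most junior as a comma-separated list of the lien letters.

Effective dates: B missed the 20-day window (45 days after the deed), so its recording date stands; D's effective date is 10/23/2024, when work began.
As a property-tax lien, A is senior to every other lien.
The other liens, earliest effective date first: E (1/9/2023), B (2/7/2024), D (10/23/2024), C (6/9/2025).

A, E, B, D, C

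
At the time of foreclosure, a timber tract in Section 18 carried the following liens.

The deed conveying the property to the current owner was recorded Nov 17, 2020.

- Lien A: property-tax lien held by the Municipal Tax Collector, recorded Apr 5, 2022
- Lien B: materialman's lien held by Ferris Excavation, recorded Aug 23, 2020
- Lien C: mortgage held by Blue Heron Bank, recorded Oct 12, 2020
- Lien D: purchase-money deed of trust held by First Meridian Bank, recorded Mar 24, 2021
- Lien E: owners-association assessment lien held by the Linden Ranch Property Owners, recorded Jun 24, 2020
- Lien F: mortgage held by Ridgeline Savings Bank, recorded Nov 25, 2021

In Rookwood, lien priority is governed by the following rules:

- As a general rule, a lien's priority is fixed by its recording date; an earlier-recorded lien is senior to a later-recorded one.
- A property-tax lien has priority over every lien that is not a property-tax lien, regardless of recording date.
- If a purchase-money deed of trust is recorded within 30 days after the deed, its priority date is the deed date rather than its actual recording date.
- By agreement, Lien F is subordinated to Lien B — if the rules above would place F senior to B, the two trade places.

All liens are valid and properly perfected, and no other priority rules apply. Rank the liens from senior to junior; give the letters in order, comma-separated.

First, effective dates: D was recorded 127 days after the deed — beyond 30 days — so no relation-back applies.
A is a property-tax lien and takes priority over every other lien.
Remaining liens by effective date: E (Jun 24, 2020), B (Aug 23, 2020), C (Oct 12, 2020), D (Mar 24, 2021), F (Nov 25, 2021).
Since F is not senior to B, the subordination leaves the order unchanged.

A, E, B, C, D, F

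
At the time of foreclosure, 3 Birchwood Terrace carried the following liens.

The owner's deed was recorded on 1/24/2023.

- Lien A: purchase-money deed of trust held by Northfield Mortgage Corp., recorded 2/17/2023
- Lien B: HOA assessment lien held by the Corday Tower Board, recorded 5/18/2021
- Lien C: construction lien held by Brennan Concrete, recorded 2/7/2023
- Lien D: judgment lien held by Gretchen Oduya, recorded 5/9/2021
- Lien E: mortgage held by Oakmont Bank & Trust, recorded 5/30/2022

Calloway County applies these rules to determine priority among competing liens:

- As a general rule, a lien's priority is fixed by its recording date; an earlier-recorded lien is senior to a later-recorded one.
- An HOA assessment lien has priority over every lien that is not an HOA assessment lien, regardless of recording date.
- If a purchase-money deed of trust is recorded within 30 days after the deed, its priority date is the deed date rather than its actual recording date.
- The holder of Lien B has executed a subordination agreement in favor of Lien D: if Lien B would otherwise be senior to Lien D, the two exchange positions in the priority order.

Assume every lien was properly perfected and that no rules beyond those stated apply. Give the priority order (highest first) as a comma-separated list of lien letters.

Effective dates: A relates back to the deed date 1/24/2023.
B is an HOA assessment lien and takes priority over every other lien.
Ordering the rest by effective date: D (5/9/2021), E (5/30/2022), A (1/24/2023), C (2/7/2023).
B is senior to D before the subordination, so the two trade places.

D, B, E, A, C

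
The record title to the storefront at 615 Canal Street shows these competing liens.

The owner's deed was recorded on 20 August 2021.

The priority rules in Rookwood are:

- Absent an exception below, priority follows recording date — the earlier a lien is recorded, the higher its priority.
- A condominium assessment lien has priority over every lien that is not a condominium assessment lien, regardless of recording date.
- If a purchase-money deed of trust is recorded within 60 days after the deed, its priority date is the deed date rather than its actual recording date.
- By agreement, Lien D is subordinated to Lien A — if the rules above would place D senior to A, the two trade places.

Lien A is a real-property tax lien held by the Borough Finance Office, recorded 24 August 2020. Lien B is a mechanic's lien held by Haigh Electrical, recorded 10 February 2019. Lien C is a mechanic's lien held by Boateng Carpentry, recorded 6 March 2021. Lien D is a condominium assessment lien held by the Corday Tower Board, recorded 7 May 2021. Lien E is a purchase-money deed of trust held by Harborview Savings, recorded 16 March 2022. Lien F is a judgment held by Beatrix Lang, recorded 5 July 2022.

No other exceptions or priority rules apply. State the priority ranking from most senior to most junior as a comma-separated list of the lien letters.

A, B, D, C, E, F

Effective dates: E missed the 60-day window (208 days after the deed), so its recording date stands.
As a condominium assessment lien, D is senior to every other lien.
Ordering the rest by effective date: B (10 February 2019), A (24 August 2020), C (6 March 2021), E (16 March 2022), F (5 July 2022).
Because D would otherwise rank above A, the subordination swaps them.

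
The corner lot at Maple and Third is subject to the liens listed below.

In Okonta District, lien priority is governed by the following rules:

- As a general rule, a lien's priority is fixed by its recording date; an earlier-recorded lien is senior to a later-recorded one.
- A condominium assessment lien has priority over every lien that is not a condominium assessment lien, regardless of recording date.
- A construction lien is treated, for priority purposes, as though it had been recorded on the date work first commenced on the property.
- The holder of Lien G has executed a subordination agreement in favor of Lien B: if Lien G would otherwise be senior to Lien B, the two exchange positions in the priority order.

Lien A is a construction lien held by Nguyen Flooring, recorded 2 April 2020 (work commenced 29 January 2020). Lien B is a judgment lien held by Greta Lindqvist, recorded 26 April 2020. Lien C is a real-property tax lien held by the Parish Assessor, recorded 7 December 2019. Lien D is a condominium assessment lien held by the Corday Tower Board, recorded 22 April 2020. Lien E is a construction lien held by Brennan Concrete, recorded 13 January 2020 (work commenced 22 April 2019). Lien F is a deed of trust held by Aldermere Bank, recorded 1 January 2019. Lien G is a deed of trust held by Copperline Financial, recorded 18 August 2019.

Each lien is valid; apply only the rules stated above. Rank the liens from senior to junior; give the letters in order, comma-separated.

D, F, E, B, C, A, G

Effective dates: A is treated as recorded 29 January 2020, the work-commencement date; E's effective date is 22 April 2019, when work began.
As a condominium assessment lien, D is senior to every other lien.
The other liens, earliest effective date first: F (1 January 2019), E (22 April 2019), G (18 August 2019), C (7 December 2019), A (29 January 2020), B (26 April 2020).
Because G would otherwise rank above B, the subordination swaps them.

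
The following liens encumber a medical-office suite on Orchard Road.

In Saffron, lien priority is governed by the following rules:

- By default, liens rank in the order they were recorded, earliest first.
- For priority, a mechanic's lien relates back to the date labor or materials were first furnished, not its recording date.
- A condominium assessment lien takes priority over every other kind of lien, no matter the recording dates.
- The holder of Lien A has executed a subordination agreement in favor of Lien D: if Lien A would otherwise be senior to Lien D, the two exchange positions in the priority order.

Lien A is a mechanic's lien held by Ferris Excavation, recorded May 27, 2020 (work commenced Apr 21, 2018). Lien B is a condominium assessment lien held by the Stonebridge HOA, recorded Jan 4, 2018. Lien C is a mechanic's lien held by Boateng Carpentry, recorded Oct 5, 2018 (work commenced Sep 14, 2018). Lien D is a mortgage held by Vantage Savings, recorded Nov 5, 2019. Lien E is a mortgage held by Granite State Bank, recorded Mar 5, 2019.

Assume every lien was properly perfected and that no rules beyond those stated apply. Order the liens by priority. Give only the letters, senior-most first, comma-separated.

First, effective dates: A relates back to Apr 21, 2018 (work commenced); C is treated as recorded Sep 14, 2018, the work-commencement date.
B is a condominium assessment lien and takes priority over every other lien.
Among the remaining liens, by effective date: A (Apr 21, 2018), C (Sep 14, 2018), E (Mar 5, 2019), D (Nov 5, 2019).
Because A would otherwise rank above D, the subordination swaps them.

B, D, C, E, A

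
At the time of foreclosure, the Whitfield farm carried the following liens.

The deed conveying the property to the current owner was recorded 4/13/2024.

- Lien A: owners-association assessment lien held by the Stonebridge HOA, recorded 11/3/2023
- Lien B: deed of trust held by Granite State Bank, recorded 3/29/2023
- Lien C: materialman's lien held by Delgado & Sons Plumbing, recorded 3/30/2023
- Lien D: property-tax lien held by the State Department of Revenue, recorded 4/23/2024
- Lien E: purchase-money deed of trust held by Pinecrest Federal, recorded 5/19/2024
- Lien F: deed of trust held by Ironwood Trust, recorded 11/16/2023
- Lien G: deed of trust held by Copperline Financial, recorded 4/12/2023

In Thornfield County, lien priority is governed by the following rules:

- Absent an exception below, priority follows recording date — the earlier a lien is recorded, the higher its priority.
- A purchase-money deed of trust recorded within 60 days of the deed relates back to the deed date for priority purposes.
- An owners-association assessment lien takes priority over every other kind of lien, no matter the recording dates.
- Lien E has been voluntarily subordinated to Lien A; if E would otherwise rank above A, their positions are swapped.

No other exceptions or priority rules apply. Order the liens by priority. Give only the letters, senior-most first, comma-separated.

Adjusting effective dates: E was recorded within the 60-day window, so its effective date is the deed date 4/13/2024.
A is an owners-association assessment lien and takes priority over every other lien.
Ordering the rest by effective date: B (3/29/2023), C (3/30/2023), G (4/12/2023), F (11/16/2023), E (4/13/2024), D (4/23/2024).
E is already junior to A, so the subordination agreement changes nothing.

A, B, C, G, F, E, D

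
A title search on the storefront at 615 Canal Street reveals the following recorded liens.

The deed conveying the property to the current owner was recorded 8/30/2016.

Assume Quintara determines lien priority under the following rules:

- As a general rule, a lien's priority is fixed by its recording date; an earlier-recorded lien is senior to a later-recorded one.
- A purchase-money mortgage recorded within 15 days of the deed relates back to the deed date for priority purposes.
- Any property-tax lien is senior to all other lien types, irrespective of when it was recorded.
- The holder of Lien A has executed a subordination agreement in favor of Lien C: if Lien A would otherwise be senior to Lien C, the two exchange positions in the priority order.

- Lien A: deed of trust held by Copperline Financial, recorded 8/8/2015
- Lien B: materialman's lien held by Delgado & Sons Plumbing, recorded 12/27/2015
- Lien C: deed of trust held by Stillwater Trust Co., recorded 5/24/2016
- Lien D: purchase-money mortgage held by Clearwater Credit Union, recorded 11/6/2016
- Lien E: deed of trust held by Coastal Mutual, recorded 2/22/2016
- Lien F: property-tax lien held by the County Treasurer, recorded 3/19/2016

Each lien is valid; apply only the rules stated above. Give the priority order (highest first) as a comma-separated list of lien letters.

F, C, B, E, A, D

First, effective dates: D missed the 15-day window (68 days after the deed), so its recording date stands.
As a property-tax lien, F is senior to every other lien.
The other liens, earliest effective date first: A (8/8/2015), B (12/27/2015), E (2/22/2016), C (5/24/2016), D (11/6/2016).
A is senior to C before the subordination, so the two trade places.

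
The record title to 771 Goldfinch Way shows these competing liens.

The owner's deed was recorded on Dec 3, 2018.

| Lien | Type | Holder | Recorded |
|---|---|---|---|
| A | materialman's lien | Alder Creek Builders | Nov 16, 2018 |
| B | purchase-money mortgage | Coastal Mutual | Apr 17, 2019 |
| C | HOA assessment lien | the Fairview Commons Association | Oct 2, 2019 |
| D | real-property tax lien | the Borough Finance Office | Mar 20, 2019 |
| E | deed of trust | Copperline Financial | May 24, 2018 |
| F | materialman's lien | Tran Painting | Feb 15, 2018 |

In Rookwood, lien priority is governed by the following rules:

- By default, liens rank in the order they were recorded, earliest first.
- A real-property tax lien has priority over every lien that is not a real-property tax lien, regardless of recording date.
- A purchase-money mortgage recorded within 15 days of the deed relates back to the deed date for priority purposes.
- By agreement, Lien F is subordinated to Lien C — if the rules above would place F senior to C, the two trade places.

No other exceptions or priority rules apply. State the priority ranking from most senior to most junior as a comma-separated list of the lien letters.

Effective dates after the stated exceptions: B was recorded 135 days after the deed, outside the 15-day window, so it keeps its recording date.
As a real-property tax lien, D is senior to every other lien.
Among the remaining liens, by effective date: F (Feb 15, 2018), E (May 24, 2018), A (Nov 16, 2018), B (Apr 17, 2019), C (Oct 2, 2019).
Because F would otherwise rank above C, the subordination swaps them.

D, C, E, A, B, F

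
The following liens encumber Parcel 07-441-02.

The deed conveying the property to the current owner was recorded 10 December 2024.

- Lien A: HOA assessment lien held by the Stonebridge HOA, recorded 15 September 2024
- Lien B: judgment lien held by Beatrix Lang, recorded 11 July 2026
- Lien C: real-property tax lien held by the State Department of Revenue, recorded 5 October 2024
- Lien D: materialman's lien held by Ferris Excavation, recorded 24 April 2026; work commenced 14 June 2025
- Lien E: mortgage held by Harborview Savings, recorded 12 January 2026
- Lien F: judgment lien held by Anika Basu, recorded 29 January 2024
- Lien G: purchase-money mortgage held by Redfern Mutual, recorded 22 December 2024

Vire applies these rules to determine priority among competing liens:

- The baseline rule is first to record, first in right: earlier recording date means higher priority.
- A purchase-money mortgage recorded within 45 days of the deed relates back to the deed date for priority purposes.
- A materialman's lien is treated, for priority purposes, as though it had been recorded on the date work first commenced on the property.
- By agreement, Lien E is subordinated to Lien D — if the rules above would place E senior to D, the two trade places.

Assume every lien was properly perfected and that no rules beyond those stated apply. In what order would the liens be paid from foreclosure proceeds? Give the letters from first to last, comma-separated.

F, A, C, G, D, E, B

Adjusting effective dates: D is treated as recorded 14 June 2025, the work-commencement date; G was recorded within the 45-day window, so its effective date is the deed date 10 December 2024.
By effective date, earliest first: F (29 January 2024), A (15 September 2024), C (5 October 2024), G (10 December 2024), D (14 June 2025), E (12 January 2026), B (11 July 2026).
E already ranks below D; the subordination has no effect.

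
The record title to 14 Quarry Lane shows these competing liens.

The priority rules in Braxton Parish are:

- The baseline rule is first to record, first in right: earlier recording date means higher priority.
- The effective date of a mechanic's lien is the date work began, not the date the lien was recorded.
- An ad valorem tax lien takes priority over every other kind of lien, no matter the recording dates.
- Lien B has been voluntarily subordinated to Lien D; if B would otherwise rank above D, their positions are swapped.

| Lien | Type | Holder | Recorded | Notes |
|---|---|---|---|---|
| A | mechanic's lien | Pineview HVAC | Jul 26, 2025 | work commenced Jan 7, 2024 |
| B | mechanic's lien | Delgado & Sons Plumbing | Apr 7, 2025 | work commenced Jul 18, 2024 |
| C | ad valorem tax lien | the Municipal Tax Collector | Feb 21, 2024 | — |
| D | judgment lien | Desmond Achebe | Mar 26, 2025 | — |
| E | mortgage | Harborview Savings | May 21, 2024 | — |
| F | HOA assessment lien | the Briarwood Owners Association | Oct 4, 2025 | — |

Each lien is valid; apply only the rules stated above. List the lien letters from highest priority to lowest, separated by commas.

Effective dates: A's effective date is Jan 7, 2024, when work began; B is treated as recorded Jul 18, 2024, the work-commencement date.
As an ad valorem tax lien, C is senior to every other lien.
Among the remaining liens, by effective date: A (Jan 7, 2024), E (May 21, 2024), B (Jul 18, 2024), D (Mar 26, 2025), F (Oct 4, 2025).
Because B would otherwise rank above D, the subordination swaps them.

C, A, E, D, B, F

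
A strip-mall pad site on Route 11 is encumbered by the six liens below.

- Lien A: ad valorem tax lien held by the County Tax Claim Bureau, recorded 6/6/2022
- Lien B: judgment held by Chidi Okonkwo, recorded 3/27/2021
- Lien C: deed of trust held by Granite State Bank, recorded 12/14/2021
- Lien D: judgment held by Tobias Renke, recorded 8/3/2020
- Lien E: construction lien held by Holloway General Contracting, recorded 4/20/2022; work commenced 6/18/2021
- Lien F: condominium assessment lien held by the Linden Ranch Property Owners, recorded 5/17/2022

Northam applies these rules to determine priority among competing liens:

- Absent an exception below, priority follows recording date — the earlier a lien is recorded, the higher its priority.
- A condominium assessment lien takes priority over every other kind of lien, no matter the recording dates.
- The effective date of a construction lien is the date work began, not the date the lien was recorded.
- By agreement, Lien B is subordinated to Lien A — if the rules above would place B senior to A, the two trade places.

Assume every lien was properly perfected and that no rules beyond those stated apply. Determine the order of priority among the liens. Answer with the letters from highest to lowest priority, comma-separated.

F, D, A, E, C, B

Effective dates: E's effective date is 6/18/2021, when work began.
As a condominium assessment lien, F is senior to every other lien.
Among the remaining liens, by effective date: D (8/3/2020), B (3/27/2021), E (6/18/2021), C (12/14/2021), A (6/6/2022).
Because B would otherwise rank above A, the subordination swaps them.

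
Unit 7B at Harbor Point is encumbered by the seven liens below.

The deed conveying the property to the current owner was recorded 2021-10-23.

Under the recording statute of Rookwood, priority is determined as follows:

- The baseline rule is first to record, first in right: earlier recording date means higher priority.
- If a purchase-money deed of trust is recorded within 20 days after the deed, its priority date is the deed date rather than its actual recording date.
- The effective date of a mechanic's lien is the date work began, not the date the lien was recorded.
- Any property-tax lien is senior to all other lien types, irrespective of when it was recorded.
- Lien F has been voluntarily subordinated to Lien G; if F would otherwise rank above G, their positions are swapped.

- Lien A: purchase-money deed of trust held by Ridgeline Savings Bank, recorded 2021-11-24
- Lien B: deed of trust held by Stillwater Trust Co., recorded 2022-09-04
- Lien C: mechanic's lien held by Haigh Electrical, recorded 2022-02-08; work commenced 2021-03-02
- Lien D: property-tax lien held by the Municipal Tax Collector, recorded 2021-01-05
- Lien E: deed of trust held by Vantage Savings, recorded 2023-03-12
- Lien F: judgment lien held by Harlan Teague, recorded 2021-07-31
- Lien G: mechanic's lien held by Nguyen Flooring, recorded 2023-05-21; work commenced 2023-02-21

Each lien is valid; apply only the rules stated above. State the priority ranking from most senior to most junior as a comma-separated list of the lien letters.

D, C, G, A, B, F, E

Effective dates after the stated exceptions: A missed the 20-day window (32 days after the deed), so its recording date stands; C's effective date is 2021-03-02, when work began; G's effective date is 2023-02-21, when work began.
D, as a property-tax lien, has superpriority and ranks first.
Ordering the rest by effective date: C (2021-03-02), F (2021-07-31), A (2021-11-24), B (2022-09-04), G (2023-02-21), E (2023-03-12).
The subordination applies — F was senior to G — so F and G swap.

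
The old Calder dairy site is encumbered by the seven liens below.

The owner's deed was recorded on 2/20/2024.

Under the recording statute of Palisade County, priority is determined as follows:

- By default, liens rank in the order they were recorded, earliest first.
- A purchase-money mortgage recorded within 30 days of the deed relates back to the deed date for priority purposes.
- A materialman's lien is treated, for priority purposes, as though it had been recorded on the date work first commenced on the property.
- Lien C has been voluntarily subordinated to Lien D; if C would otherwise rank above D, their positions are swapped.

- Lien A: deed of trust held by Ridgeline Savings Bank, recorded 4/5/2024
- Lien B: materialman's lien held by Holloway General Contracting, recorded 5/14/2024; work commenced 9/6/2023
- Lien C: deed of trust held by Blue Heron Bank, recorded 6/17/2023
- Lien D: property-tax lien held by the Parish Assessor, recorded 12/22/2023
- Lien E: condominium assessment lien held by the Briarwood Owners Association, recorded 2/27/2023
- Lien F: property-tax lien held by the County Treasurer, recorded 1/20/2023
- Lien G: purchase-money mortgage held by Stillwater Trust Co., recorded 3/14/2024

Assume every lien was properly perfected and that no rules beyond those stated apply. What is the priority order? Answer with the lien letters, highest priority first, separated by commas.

F, E, D, B, C, G, A

First, effective dates: B relates back to 9/6/2023 (work commenced); G's effective date is the deed date, 2/20/2024.
Ordering by effective date: F (1/20/2023), E (2/27/2023), C (6/17/2023), B (9/6/2023), D (12/22/2023), G (2/20/2024), A (4/5/2024).
C would otherwise be senior to D, so under the subordination agreement C and D exchange positions.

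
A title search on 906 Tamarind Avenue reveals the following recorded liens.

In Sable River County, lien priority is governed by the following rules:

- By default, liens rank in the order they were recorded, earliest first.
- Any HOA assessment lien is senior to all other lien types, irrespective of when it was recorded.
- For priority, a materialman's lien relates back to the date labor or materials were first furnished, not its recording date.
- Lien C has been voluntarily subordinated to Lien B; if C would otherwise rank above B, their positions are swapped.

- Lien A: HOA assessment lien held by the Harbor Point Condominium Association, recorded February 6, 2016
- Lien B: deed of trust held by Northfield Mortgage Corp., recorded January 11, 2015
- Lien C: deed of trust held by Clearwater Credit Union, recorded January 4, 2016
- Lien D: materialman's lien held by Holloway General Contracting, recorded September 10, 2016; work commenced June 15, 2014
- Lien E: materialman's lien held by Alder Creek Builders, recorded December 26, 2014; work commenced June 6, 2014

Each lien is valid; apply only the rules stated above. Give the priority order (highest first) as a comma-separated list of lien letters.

Adjusting effective dates: D's effective date is June 15, 2014, when work began; E is treated as recorded June 6, 2014, the work-commencement date.
A is an HOA assessment lien, so it outranks all other liens regardless of date.
Among the remaining liens, by effective date: E (June 6, 2014), D (June 15, 2014), B (January 11, 2015), C (January 4, 2016).
C is already junior to B, so the subordination agreement changes nothing.

A, E, D, B, C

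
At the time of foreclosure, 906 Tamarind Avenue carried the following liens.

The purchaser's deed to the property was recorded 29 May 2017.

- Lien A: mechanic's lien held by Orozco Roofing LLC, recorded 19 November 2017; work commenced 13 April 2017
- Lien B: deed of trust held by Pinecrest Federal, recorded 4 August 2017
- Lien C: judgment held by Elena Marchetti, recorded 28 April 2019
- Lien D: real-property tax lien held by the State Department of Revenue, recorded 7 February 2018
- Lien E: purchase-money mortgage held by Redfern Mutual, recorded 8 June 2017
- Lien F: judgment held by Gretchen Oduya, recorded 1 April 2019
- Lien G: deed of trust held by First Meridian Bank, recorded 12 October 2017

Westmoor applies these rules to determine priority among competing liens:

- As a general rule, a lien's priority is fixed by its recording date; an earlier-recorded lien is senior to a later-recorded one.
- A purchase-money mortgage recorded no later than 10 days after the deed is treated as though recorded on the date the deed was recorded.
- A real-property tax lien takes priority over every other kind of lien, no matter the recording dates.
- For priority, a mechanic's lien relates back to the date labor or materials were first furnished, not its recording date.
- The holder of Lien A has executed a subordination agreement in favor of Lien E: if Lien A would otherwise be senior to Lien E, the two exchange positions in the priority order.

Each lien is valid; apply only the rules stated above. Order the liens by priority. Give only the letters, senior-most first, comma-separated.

D, E, A, B, G, F, C

Effective dates after the stated exceptions: A's effective date is 13 April 2017, when work began; E was recorded within the 10-day window, so its effective date is the deed date 29 May 2017.
D, as a real-property tax lien, has superpriority and ranks first.
The other liens, earliest effective date first: A (13 April 2017), E (29 May 2017), B (4 August 2017), G (12 October 2017), F (1 April 2019), C (28 April 2019).
Because A would otherwise rank above E, the subordination swaps them.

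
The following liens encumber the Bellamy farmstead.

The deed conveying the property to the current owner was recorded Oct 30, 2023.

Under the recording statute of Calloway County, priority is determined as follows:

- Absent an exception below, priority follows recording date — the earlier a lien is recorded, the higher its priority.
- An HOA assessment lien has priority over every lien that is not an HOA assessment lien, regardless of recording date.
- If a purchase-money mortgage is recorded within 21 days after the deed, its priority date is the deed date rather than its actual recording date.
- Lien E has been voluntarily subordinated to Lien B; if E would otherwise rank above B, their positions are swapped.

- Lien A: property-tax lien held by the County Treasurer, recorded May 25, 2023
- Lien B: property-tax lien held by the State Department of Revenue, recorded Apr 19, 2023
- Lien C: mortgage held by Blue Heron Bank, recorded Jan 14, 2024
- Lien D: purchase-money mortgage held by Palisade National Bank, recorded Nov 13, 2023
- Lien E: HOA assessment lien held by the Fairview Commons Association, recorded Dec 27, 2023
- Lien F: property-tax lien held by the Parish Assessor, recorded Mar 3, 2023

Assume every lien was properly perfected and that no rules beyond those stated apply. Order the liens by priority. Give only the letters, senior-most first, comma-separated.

B, F, E, A, D, C

Adjusting effective dates: D relates back to the deed date Oct 30, 2023.
E is an HOA assessment lien and takes priority over every other lien.
Remaining liens by effective date: F (Mar 3, 2023), B (Apr 19, 2023), A (May 25, 2023), D (Oct 30, 2023), C (Jan 14, 2024).
E would otherwise be senior to B, so under the subordination agreement E and B exchange positions.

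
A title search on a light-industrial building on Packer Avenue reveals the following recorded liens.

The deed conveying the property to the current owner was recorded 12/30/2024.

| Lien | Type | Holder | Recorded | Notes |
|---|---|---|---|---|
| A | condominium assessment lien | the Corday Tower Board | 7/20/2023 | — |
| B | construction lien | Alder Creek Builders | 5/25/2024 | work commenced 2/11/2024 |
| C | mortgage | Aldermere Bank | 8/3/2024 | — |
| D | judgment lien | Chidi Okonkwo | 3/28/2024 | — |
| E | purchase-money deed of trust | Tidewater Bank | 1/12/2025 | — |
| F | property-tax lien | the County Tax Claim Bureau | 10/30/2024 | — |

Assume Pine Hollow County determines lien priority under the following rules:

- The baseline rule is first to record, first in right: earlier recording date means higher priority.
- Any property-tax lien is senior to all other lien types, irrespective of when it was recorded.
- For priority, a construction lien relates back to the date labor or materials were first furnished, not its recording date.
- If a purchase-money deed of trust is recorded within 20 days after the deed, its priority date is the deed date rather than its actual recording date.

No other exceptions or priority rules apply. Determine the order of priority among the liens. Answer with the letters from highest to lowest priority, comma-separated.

First, effective dates: B's effective date is 2/11/2024, when work began; E was recorded within the 20-day window, so its effective date is the deed date 12/30/2024.
F, as a property-tax lien, has superpriority and ranks first.
Remaining liens by effective date: A (7/20/2023), B (2/11/2024), D (3/28/2024), C (8/3/2024), E (12/30/2024).

F, A, B, D, C, E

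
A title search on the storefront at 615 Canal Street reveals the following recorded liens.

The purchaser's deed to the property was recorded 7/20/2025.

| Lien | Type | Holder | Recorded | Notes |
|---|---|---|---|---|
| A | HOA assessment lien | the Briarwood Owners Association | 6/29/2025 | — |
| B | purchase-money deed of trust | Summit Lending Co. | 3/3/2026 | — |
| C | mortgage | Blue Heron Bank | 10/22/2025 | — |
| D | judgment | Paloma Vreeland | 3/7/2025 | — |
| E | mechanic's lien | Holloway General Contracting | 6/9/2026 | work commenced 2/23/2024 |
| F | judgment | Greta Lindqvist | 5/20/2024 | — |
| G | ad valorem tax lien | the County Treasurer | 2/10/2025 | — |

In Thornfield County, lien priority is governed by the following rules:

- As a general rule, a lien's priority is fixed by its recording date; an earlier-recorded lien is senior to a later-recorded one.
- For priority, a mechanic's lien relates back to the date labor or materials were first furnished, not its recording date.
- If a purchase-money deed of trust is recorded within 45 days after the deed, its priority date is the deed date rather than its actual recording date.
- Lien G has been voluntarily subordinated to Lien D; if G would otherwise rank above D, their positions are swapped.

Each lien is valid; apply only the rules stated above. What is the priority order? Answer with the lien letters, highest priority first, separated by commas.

E, F, D, G, A, C, B

Effective dates after the stated exceptions: B was recorded 226 days after the deed — beyond 45 days — so no relation-back applies; E is treated as recorded 2/23/2024, the work-commencement date.
Sorted by effective date: E (2/23/2024), F (5/20/2024), G (2/10/2025), D (3/7/2025), A (6/29/2025), C (10/22/2025), B (3/3/2026).
Because G would otherwise rank above D, the subordination swaps them.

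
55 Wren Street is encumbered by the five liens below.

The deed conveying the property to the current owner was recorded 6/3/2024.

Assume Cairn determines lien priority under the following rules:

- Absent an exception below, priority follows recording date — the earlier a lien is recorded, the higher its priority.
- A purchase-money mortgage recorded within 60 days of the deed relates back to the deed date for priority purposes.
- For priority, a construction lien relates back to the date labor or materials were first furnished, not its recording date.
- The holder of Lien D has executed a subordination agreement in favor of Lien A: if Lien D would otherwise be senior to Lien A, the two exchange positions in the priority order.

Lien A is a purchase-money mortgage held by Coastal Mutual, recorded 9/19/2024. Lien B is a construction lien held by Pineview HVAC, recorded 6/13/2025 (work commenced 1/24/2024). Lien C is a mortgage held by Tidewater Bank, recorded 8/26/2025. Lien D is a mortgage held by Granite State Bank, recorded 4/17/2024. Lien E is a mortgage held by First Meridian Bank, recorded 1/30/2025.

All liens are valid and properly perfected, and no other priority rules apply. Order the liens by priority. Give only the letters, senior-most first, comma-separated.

Adjusting effective dates: A missed the 60-day window (108 days after the deed), so its recording date stands; B relates back to 1/24/2024 (work commenced).
By effective date, earliest first: B (1/24/2024), D (4/17/2024), A (9/19/2024), E (1/30/2025), C (8/26/2025).
Because D would otherwise rank above A, the subordination swaps them.

B, A, D, E, C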